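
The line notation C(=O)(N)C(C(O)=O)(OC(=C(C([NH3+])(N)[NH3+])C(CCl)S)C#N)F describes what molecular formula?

[C9H15ClFN5O4S]2+

Heavy atoms from the SMILES: 9 C, 1 Cl, 1 F, 5 N, 4 O, 1 S.
Implicit hydrogens by atom environment:
  7 × C: no H
  3 × O: no H
  2 × N (charge +1): 3 H each → 6
  2 × N: 2 H each → 4
  1 × C: 2 H
  1 × C: 1 H
  1 × Cl: no H
  1 × F: no H
  1 × N: no H
  1 × O: 1 H
  1 × S: 1 H
  Total hydrogens = 15.
Net charge +2.
Molecular formula: [C9H15ClFN5O4S]2+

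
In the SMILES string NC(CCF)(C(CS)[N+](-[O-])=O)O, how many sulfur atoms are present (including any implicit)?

The symbol for sulfur appears 1 time in the SMILES.

1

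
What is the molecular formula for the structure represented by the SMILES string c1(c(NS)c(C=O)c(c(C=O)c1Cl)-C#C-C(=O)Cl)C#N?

Heavy atoms from the SMILES: 12 C, 2 Cl, 2 N, 3 O, 1 S.
Implicit hydrogens by atom environment:
  6 × C (aromatic): no H
  4 × C: no H
  3 × O: no H
  2 × C: 1 H each → 2
  2 × Cl: no H
  1 × N: 1 H
  1 × N: no H
  1 × S: 1 H
  Total hydrogens = 4.
Molecular formula: C12H4Cl2N2O3S

C12H4Cl2N2O3S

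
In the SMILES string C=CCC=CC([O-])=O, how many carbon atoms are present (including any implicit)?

The symbol for carbon appears 6 times in the SMILES.

6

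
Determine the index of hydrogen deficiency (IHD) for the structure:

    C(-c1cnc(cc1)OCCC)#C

6

Molecular formula from the SMILES: C10H11NO.
DoU = (2C + 2 + N − H − X)/2 = (2·10 + 2 + 1 − 11 − 0)/2 = 12/2 = 6.
(Structurally: 1 ring(s) + 5 π bond(s) = 6.)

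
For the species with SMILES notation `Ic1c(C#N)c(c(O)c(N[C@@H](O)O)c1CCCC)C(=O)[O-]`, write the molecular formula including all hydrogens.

C13H14IN2O5-

Heavy atoms from the SMILES: 13 C, 1 I, 2 N, 5 O.
Implicit hydrogens by atom environment:
  6 × C (aromatic): no H
  3 × C: 2 H each → 6
  3 × O: 1 H each → 3
  2 × C: no H
  1 × C: 3 H
  1 × C: 1 H
  1 × I: no H
  1 × N: 1 H
  1 × N: no H
  1 × O: no H
  1 × O (charge -1): no H
  Total hydrogens = 14.
Net charge -1.
Molecular formula: C13H14IN2O5-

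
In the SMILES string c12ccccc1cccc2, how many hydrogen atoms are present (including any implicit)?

8

Hydrogens are implicit in SMILES; fill each atom to its normal valence:
  8 × C (aromatic): 1 H each → 8
  2 × C (aromatic): no H
  Total hydrogens = 8.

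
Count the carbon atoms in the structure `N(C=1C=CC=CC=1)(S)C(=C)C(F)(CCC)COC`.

14

The symbol for carbon appears 14 times in the SMILES.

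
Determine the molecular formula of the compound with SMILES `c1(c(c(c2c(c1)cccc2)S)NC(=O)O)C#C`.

C13H9NO2S

Heavy atoms from the SMILES: 13 C, 1 N, 2 O, 1 S.
Implicit hydrogens by atom environment:
  5 × C (aromatic): 1 H each → 5
  5 × C (aromatic): no H
  2 × C: no H
  1 × C: 1 H
  1 × N: 1 H
  1 × O: 1 H
  1 × O: no H
  1 × S: 1 H
  Total hydrogens = 9.
Molecular formula: C13H9NO2S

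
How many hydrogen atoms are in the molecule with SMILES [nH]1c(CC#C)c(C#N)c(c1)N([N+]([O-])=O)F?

5

Hydrogens are implicit in SMILES; fill each atom to its normal valence:
  3 × C (aromatic): no H
  2 × C: no H
  2 × N: no H
  1 × C: 2 H
  1 × C (aromatic): 1 H
  1 × C: 1 H
  1 × F: no H
  1 × N (aromatic): 1 H
  1 × N (charge +1): no H
  1 × O: no H
  1 × O (charge -1): no H
  Total hydrogens = 5.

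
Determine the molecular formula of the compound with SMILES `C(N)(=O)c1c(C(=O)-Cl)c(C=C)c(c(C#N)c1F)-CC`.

C13H10ClFN2O2

Heavy atoms from the SMILES: 13 C, 1 Cl, 1 F, 2 N, 2 O.
Implicit hydrogens by atom environment:
  6 × C (aromatic): no H
  3 × C: no H
  2 × C: 2 H each → 4
  2 × O: no H
  1 × C: 3 H
  1 × C: 1 H
  1 × Cl: no H
  1 × F: no H
  1 × N: 2 H
  1 × N: no H
  Total hydrogens = 10.
Molecular formula: C13H10ClFN2O2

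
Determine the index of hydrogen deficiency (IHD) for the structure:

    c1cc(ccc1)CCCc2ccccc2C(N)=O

9

Molecular formula from the SMILES: C16H17NO.
DoU = (2C + 2 + N − H − X)/2 = (2·16 + 2 + 1 − 17 − 0)/2 = 18/2 = 9.
(Structurally: 2 ring(s) + 7 π bond(s) = 9.)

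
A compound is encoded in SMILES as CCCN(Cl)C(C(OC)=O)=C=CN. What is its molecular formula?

C8H13ClN2O2

Heavy atoms from the SMILES: 8 C, 1 Cl, 2 N, 2 O.
Implicit hydrogens by atom environment:
  3 × C: no H
  2 × C: 3 H each → 6
  2 × C: 2 H each → 4
  2 × O: no H
  1 × C: 1 H
  1 × Cl: no H
  1 × N: 2 H
  1 × N: no H
  Total hydrogens = 13.
Molecular formula: C8H13ClN2O2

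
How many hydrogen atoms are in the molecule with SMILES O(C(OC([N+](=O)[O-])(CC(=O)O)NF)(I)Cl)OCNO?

8

Hydrogens are implicit in SMILES; fill each atom to its normal valence:
  5 × O: no H
  3 × C: no H
  2 × C: 2 H each → 4
  2 × N: 1 H each → 2
  2 × O: 1 H each → 2
  1 × Cl: no H
  1 × F: no H
  1 × I: no H
  1 × N (charge +1): no H
  1 × O (charge -1): no H
  Total hydrogens = 8.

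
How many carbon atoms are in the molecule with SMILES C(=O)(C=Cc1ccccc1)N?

The symbol for carbon appears 9 times in the SMILES. Lowercase c denotes aromatic carbon and counts toward C.

9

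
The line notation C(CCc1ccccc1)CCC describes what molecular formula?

C12H18

Heavy atoms from the SMILES: 12 C.
Implicit hydrogens by atom environment:
  5 × C: 2 H each → 10
  5 × C (aromatic): 1 H each → 5
  1 × C: 3 H
  1 × C (aromatic): no H
  Total hydrogens = 18.
Molecular formula: C12H18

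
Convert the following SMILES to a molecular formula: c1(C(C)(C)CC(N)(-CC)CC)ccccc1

Heavy atoms from the SMILES: 15 C, 1 N.
Implicit hydrogens by atom environment:
  5 × C (aromatic): 1 H each → 5
  4 × C: 3 H each → 12
  3 × C: 2 H each → 6
  2 × C: no H
  1 × C (aromatic): no H
  1 × N: 2 H
  Total hydrogens = 25.
Molecular formula: C15H25N

C15H25N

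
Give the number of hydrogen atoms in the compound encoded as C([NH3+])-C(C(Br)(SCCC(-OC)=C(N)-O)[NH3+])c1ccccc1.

24

Hydrogens are implicit in SMILES; fill each atom to its normal valence:
  5 × C (aromatic): 1 H each → 5
  3 × C: 2 H each → 6
  3 × C: no H
  2 × N (charge +1): 3 H each → 6
  1 × Br: no H
  1 × C: 3 H
  1 × C: 1 H
  1 × C (aromatic): no H
  1 × N: 2 H
  1 × O: 1 H
  1 × O: no H
  1 × S: no H
  Total hydrogens = 24.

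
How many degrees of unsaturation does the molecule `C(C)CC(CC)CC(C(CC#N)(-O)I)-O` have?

Molecular formula from the SMILES: C11H20INO2.
DoU = (2C + 2 + N − H − X)/2 = (2·11 + 2 + 1 − 20 − 1)/2 = 4/2 = 2.
(Structurally: 0 ring(s) + 2 π bond(s) = 2.)

2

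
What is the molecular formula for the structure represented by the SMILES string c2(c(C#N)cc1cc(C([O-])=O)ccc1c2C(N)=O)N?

Heavy atoms from the SMILES: 13 C, 3 N, 3 O.
Implicit hydrogens by atom environment:
  6 × C (aromatic): no H
  4 × C (aromatic): 1 H each → 4
  3 × C: no H
  2 × N: 2 H each → 4
  2 × O: no H
  1 × N: no H
  1 × O (charge -1): no H
  Total hydrogens = 8.
Net charge -1.
Molecular formula: C13H8N3O3-

C13H8N3O3-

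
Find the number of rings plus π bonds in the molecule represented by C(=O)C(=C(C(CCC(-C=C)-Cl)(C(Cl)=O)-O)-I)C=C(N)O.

Molecular formula from the SMILES: C12H14Cl2INO4.
DoU = (2C + 2 + N − H − X)/2 = (2·12 + 2 + 1 − 14 − 3)/2 = 10/2 = 5.
(Structurally: 0 ring(s) + 5 π bond(s) = 5.)

5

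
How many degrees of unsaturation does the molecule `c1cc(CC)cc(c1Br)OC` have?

Molecular formula from the SMILES: C9H11BrO.
DoU = (2C + 2 + N − H − X)/2 = (2·9 + 2 + 0 − 11 − 1)/2 = 8/2 = 4.
(Structurally: 1 ring(s) + 3 π bond(s) = 4.)

4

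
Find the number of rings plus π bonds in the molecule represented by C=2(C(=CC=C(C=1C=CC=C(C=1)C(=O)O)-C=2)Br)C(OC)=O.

10

Molecular formula from the SMILES: C15H11BrO4.
DoU = (2C + 2 + N − H − X)/2 = (2·15 + 2 + 0 − 11 − 1)/2 = 20/2 = 10.
(Structurally: 2 ring(s) + 8 π bond(s) = 10.)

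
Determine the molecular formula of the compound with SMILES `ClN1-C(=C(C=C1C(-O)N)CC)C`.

C8H13ClN2O

Heavy atoms from the SMILES: 8 C, 1 Cl, 2 N, 1 O.
Implicit hydrogens by atom environment:
  3 × C (aromatic): no H
  2 × C: 3 H each → 6
  1 × C: 2 H
  1 × C (aromatic): 1 H
  1 × C: 1 H
  1 × Cl: no H
  1 × N: 2 H
  1 × N (aromatic): no H
  1 × O: 1 H
  Total hydrogens = 13.
Molecular formula: C8H13ClN2O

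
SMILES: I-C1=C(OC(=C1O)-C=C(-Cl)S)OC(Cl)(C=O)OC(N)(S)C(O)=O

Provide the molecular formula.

Heavy atoms from the SMILES: 10 C, 2 Cl, 1 I, 1 N, 7 O, 2 S.
Implicit hydrogens by atom environment:
  4 × C (aromatic): no H
  4 × C: no H
  4 × O: no H
  2 × C: 1 H each → 2
  2 × Cl: no H
  2 × O: 1 H each → 2
  2 × S: 1 H each → 2
  1 × I: no H
  1 × N: 2 H
  1 × O (aromatic): no H
  Total hydrogens = 8.
Molecular formula: C10H8Cl2INO7S2

C10H8Cl2INO7S2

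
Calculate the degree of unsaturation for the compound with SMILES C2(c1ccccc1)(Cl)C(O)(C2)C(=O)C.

Molecular formula from the SMILES: C11H11ClO2.
DoU = (2C + 2 + N − H − X)/2 = (2·11 + 2 + 0 − 11 − 1)/2 = 12/2 = 6.
(Structurally: 2 ring(s) + 4 π bond(s) = 6.)

6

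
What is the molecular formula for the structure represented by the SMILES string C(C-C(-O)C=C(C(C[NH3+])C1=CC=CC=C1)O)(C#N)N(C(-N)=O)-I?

C15H20IN4O3+

Heavy atoms from the SMILES: 15 C, 1 I, 4 N, 3 O.
Implicit hydrogens by atom environment:
  5 × C (aromatic): 1 H each → 5
  4 × C: 1 H each → 4
  3 × C: no H
  2 × C: 2 H each → 4
  2 × N: no H
  2 × O: 1 H each → 2
  1 × C (aromatic): no H
  1 × I: no H
  1 × N (charge +1): 3 H
  1 × N: 2 H
  1 × O: no H
  Total hydrogens = 20.
Net charge +1.
Molecular formula: C15H20IN4O3+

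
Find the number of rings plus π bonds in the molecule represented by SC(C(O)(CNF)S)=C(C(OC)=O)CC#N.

Molecular formula from the SMILES: C8H11FN2O3S2.
DoU = (2C + 2 + N − H − X)/2 = (2·8 + 2 + 2 − 11 − 1)/2 = 8/2 = 4.
(Structurally: 0 ring(s) + 4 π bond(s) = 4.)

4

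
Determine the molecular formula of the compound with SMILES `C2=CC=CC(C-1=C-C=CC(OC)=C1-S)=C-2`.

C13H12OS

Heavy atoms from the SMILES: 13 C, 1 O, 1 S.
Implicit hydrogens by atom environment:
  8 × C (aromatic): 1 H each → 8
  4 × C (aromatic): no H
  1 × C: 3 H
  1 × O: no H
  1 × S: 1 H
  Total hydrogens = 12.
Molecular formula: C13H12OS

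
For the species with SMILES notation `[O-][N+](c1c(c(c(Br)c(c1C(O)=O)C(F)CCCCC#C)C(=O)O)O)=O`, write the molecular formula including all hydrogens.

C15H13BrFNO7

Heavy atoms from the SMILES: 1 Br, 15 C, 1 F, 1 N, 7 O.
Implicit hydrogens by atom environment:
  6 × C (aromatic): no H
  4 × C: 2 H each → 8
  3 × C: no H
  3 × O: 1 H each → 3
  3 × O: no H
  2 × C: 1 H each → 2
  1 × Br: no H
  1 × F: no H
  1 × N (charge +1): no H
  1 × O (charge -1): no H
  Total hydrogens = 13.
Molecular formula: C15H13BrFNO7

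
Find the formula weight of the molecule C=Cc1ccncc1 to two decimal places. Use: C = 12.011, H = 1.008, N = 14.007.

Molecular formula: C7H7N.
M = 7×12.011 + 7×1.008 + 1×14.007 = 105.14 g/mol.

105.14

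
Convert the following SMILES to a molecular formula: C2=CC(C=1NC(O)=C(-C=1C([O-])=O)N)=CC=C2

C11H9N2O3-

Heavy atoms from the SMILES: 11 C, 2 N, 3 O.
Implicit hydrogens by atom environment:
  5 × C (aromatic): 1 H each → 5
  5 × C (aromatic): no H
  1 × C: no H
  1 × N: 2 H
  1 × N (aromatic): 1 H
  1 × O: 1 H
  1 × O: no H
  1 × O (charge -1): no H
  Total hydrogens = 9.
Net charge -1.
Molecular formula: C11H9N2O3-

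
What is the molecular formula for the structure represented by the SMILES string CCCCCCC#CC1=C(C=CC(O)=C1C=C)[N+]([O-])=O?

C16H19NO3

Heavy atoms from the SMILES: 16 C, 1 N, 3 O.
Implicit hydrogens by atom environment:
  6 × C: 2 H each → 12
  4 × C (aromatic): no H
  2 × C (aromatic): 1 H each → 2
  2 × C: no H
  1 × C: 3 H
  1 × C: 1 H
  1 × N (charge +1): no H
  1 × O: 1 H
  1 × O: no H
  1 × O (charge -1): no H
  Total hydrogens = 19.
Molecular formula: C16H19NO3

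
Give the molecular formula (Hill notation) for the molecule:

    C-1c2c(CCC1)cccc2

C10H12

Heavy atoms from the SMILES: 10 C.
Implicit hydrogens by atom environment:
  4 × C: 2 H each → 8
  4 × C (aromatic): 1 H each → 4
  2 × C (aromatic): no H
  Total hydrogens = 12.
Molecular formula: C10H12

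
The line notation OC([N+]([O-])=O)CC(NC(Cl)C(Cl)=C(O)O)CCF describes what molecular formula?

Heavy atoms from the SMILES: 8 C, 2 Cl, 1 F, 2 N, 5 O.
Implicit hydrogens by atom environment:
  3 × C: 2 H each → 6
  3 × C: 1 H each → 3
  3 × O: 1 H each → 3
  2 × C: no H
  2 × Cl: no H
  1 × F: no H
  1 × N: 1 H
  1 × N (charge +1): no H
  1 × O: no H
  1 × O (charge -1): no H
  Total hydrogens = 13.
Molecular formula: C8H13Cl2FN2O5

C8H13Cl2FN2O5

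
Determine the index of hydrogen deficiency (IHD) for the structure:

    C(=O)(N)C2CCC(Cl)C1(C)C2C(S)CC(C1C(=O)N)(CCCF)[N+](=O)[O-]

Molecular formula from the SMILES: C16H25ClFN3O4S.
DoU = (2C + 2 + N − H − X)/2 = (2·16 + 2 + 3 − 25 − 2)/2 = 10/2 = 5.
(Structurally: 2 ring(s) + 3 π bond(s) = 5.)

5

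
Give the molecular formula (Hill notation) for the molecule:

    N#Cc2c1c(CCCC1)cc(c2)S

C11H11NS

Heavy atoms from the SMILES: 11 C, 1 N, 1 S.
Implicit hydrogens by atom environment:
  4 × C: 2 H each → 8
  4 × C (aromatic): no H
  2 × C (aromatic): 1 H each → 2
  1 × C: no H
  1 × N: no H
  1 × S: 1 H
  Total hydrogens = 11.
Molecular formula: C11H11NS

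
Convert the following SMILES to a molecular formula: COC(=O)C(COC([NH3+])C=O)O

C6H12NO5+

Heavy atoms from the SMILES: 6 C, 1 N, 5 O.
Implicit hydrogens by atom environment:
  4 × O: no H
  3 × C: 1 H each → 3
  1 × C: 3 H
  1 × C: 2 H
  1 × C: no H
  1 × N (charge +1): 3 H
  1 × O: 1 H
  Total hydrogens = 12.
Net charge +1.
Molecular formula: C6H12NO5+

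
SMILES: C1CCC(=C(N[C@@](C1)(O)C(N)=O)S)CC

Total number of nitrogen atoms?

The symbol for nitrogen appears 2 times in the SMILES.

2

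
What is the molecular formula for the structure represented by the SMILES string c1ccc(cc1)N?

Heavy atoms from the SMILES: 6 C, 1 N.
Implicit hydrogens by atom environment:
  5 × C (aromatic): 1 H each → 5
  1 × C (aromatic): no H
  1 × N: 2 H
  Total hydrogens = 7.
Molecular formula: C6H7N

C6H7N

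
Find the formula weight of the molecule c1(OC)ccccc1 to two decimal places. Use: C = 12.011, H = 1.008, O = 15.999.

108.14

Molecular formula: C7H8O.
M = 7×12.011 + 8×1.008 + 1×15.999 = 108.14 g/mol.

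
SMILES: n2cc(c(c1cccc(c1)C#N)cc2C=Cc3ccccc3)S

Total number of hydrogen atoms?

Hydrogens are implicit in SMILES; fill each atom to its normal valence:
  11 × C (aromatic): 1 H each → 11
  6 × C (aromatic): no H
  2 × C: 1 H each → 2
  1 × C: no H
  1 × N (aromatic): no H
  1 × N: no H
  1 × S: 1 H
  Total hydrogens = 14.

14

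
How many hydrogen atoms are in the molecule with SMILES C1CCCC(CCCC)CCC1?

Hydrogens are implicit in SMILES; fill each atom to its normal valence:
  10 × C: 2 H each → 20
  1 × C: 3 H
  1 × C: 1 H
  Total hydrogens = 24.

24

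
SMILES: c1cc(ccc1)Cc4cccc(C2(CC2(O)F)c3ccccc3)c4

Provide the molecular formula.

C22H19FO

Heavy atoms from the SMILES: 22 C, 1 F, 1 O.
Implicit hydrogens by atom environment:
  14 × C (aromatic): 1 H each → 14
  4 × C (aromatic): no H
  2 × C: 2 H each → 4
  2 × C: no H
  1 × F: no H
  1 × O: 1 H
  Total hydrogens = 19.
Molecular formula: C22H19FO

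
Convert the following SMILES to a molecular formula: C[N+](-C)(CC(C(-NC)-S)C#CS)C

C9H19N2S2+

Heavy atoms from the SMILES: 9 C, 2 N, 2 S.
Implicit hydrogens by atom environment:
  4 × C: 3 H each → 12
  2 × C: 1 H each → 2
  2 × C: no H
  2 × S: 1 H each → 2
  1 × C: 2 H
  1 × N: 1 H
  1 × N (charge +1): no H
  Total hydrogens = 19.
Net charge +1.
Molecular formula: C9H19N2S2+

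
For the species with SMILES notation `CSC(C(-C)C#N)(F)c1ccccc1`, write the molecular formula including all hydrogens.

C11H12FNS

Heavy atoms from the SMILES: 11 C, 1 F, 1 N, 1 S.
Implicit hydrogens by atom environment:
  5 × C (aromatic): 1 H each → 5
  2 × C: 3 H each → 6
  2 × C: no H
  1 × C: 1 H
  1 × C (aromatic): no H
  1 × F: no H
  1 × N: no H
  1 × S: no H
  Total hydrogens = 12.
Molecular formula: C11H12FNS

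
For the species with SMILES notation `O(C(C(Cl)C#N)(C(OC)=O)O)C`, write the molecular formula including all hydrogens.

C6H8ClNO4

Heavy atoms from the SMILES: 6 C, 1 Cl, 1 N, 4 O.
Implicit hydrogens by atom environment:
  3 × C: no H
  3 × O: no H
  2 × C: 3 H each → 6
  1 × C: 1 H
  1 × Cl: no H
  1 × N: no H
  1 × O: 1 H
  Total hydrogens = 8.
Molecular formula: C6H8ClNO4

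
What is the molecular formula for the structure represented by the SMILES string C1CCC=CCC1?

Heavy atoms from the SMILES: 7 C.
Implicit hydrogens by atom environment:
  5 × C: 2 H each → 10
  2 × C: 1 H each → 2
  Total hydrogens = 12.
Molecular formula: C7H12

C7H12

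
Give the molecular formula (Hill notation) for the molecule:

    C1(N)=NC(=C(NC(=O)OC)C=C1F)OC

Heavy atoms from the SMILES: 8 C, 1 F, 3 N, 3 O.
Implicit hydrogens by atom environment:
  4 × C (aromatic): no H
  3 × O: no H
  2 × C: 3 H each → 6
  1 × C (aromatic): 1 H
  1 × C: no H
  1 × F: no H
  1 × N: 2 H
  1 × N: 1 H
  1 × N (aromatic): no H
  Total hydrogens = 10.
Molecular formula: C8H10FN3O3

C8H10FN3O3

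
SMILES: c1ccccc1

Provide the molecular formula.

Heavy atoms from the SMILES: 6 C.
Implicit hydrogens by atom environment:
  6 × C (aromatic): 1 H each → 6
  Total hydrogens = 6.
Molecular formula: C6H6

C6H6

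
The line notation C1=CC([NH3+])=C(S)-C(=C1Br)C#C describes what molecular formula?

C8H7BrNS+

Heavy atoms from the SMILES: 1 Br, 8 C, 1 N, 1 S.
Implicit hydrogens by atom environment:
  4 × C (aromatic): no H
  2 × C (aromatic): 1 H each → 2
  1 × Br: no H
  1 × C: 1 H
  1 × C: no H
  1 × N (charge +1): 3 H
  1 × S: 1 H
  Total hydrogens = 7.
Net charge +1.
Molecular formula: C8H7BrNS+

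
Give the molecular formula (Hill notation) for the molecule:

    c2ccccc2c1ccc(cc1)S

Heavy atoms from the SMILES: 12 C, 1 S.
Implicit hydrogens by atom environment:
  9 × C (aromatic): 1 H each → 9
  3 × C (aromatic): no H
  1 × S: 1 H
  Total hydrogens = 10.
Molecular formula: C12H10S

C12H10S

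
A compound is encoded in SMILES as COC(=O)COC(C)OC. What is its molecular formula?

C6H12O4

Heavy atoms from the SMILES: 6 C, 4 O.
Implicit hydrogens by atom environment:
  4 × O: no H
  3 × C: 3 H each → 9
  1 × C: 2 H
  1 × C: 1 H
  1 × C: no H
  Total hydrogens = 12.
Molecular formula: C6H12O4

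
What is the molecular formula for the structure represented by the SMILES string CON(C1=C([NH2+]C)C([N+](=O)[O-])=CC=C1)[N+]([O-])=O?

C8H11N4O5+

Heavy atoms from the SMILES: 8 C, 4 N, 5 O.
Implicit hydrogens by atom environment:
  3 × C (aromatic): 1 H each → 3
  3 × C (aromatic): no H
  3 × O: no H
  2 × C: 3 H each → 6
  2 × N (charge +1): no H
  2 × O (charge -1): no H
  1 × N (charge +1): 2 H
  1 × N: no H
  Total hydrogens = 11.
Net charge +1.
Molecular formula: C8H11N4O5+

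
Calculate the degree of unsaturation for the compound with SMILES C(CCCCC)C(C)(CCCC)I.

0

Molecular formula from the SMILES: C12H25I.
DoU = (2C + 2 + N − H − X)/2 = (2·12 + 2 + 0 − 25 − 1)/2 = 0/2 = 0.
(Structurally: 0 ring(s) + 0 π bond(s) = 0.)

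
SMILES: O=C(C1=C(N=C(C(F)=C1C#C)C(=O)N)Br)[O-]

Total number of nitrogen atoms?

2

The symbol for nitrogen appears 2 times in the SMILES.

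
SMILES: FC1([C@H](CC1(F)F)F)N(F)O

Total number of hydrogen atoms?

4

Hydrogens are implicit in SMILES; fill each atom to its normal valence:
  5 × F: no H
  2 × C: no H
  1 × C: 2 H
  1 × C: 1 H
  1 × N: no H
  1 × O: 1 H
  Total hydrogens = 4.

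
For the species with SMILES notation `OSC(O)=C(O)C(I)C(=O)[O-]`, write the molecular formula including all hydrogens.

C4H4IO5S-

Heavy atoms from the SMILES: 4 C, 1 I, 5 O, 1 S.
Implicit hydrogens by atom environment:
  3 × C: no H
  3 × O: 1 H each → 3
  1 × C: 1 H
  1 × I: no H
  1 × O: no H
  1 × O (charge -1): no H
  1 × S: no H
  Total hydrogens = 4.
Net charge -1.
Molecular formula: C4H4IO5S-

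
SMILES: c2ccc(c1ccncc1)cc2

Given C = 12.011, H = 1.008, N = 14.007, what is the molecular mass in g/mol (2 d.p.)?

Molecular formula: C11H9N.
M = 11×12.011 + 9×1.008 + 1×14.007 = 155.20 g/mol.

155.20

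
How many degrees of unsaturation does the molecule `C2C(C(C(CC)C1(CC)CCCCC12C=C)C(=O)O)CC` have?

4

Molecular formula from the SMILES: C19H32O2.
DoU = (2C + 2 + N − H − X)/2 = (2·19 + 2 + 0 − 32 − 0)/2 = 8/2 = 4.
(Structurally: 2 ring(s) + 2 π bond(s) = 4.)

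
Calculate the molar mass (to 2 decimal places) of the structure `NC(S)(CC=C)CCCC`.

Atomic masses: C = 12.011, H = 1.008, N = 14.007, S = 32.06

159.29

Molecular formula: C8H17NS.
M = 8×12.011 + 17×1.008 + 1×14.007 + 1×32.06 = 159.29 g/mol.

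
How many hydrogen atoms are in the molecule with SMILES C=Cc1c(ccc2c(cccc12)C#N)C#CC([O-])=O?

Hydrogens are implicit in SMILES; fill each atom to its normal valence:
  5 × C (aromatic): 1 H each → 5
  5 × C (aromatic): no H
  4 × C: no H
  1 × C: 2 H
  1 × C: 1 H
  1 × N: no H
  1 × O: no H
  1 × O (charge -1): no H
  Total hydrogens = 8.

8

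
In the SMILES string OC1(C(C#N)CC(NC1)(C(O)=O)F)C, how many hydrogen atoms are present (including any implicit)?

11

Hydrogens are implicit in SMILES; fill each atom to its normal valence:
  4 × C: no H
  2 × C: 2 H each → 4
  2 × O: 1 H each → 2
  1 × C: 3 H
  1 × C: 1 H
  1 × F: no H
  1 × N: 1 H
  1 × N: no H
  1 × O: no H
  Total hydrogens = 11.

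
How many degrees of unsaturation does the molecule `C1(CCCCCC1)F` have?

Molecular formula from the SMILES: C7H13F.
DoU = (2C + 2 + N − H − X)/2 = (2·7 + 2 + 0 − 13 − 1)/2 = 2/2 = 1.
(Structurally: 1 ring(s) + 0 π bond(s) = 1.)

1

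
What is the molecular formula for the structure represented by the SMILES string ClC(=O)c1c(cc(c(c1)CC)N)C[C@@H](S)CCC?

C14H20ClNOS

Heavy atoms from the SMILES: 14 C, 1 Cl, 1 N, 1 O, 1 S.
Implicit hydrogens by atom environment:
  4 × C: 2 H each → 8
  4 × C (aromatic): no H
  2 × C: 3 H each → 6
  2 × C (aromatic): 1 H each → 2
  1 × C: 1 H
  1 × C: no H
  1 × Cl: no H
  1 × N: 2 H
  1 × O: no H
  1 × S: 1 H
  Total hydrogens = 20.
Molecular formula: C14H20ClNOS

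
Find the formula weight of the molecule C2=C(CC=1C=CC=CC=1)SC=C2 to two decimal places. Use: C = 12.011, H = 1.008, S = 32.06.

174.26

Molecular formula: C11H10S.
M = 11×12.011 + 10×1.008 + 1×32.06 = 174.26 g/mol.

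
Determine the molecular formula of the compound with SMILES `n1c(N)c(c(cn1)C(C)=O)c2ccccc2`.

Heavy atoms from the SMILES: 12 C, 3 N, 1 O.
Implicit hydrogens by atom environment:
  6 × C (aromatic): 1 H each → 6
  4 × C (aromatic): no H
  2 × N (aromatic): no H
  1 × C: 3 H
  1 × C: no H
  1 × N: 2 H
  1 × O: no H
  Total hydrogens = 11.
Molecular formula: C12H11N3O

C12H11N3O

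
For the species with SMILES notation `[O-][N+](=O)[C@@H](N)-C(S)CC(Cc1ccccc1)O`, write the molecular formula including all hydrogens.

C11H16N2O3S

Heavy atoms from the SMILES: 11 C, 2 N, 3 O, 1 S.
Implicit hydrogens by atom environment:
  5 × C (aromatic): 1 H each → 5
  3 × C: 1 H each → 3
  2 × C: 2 H each → 4
  1 × C (aromatic): no H
  1 × N: 2 H
  1 × N (charge +1): no H
  1 × O: 1 H
  1 × O: no H
  1 × O (charge -1): no H
  1 × S: 1 H
  Total hydrogens = 16.
Molecular formula: C11H16N2O3S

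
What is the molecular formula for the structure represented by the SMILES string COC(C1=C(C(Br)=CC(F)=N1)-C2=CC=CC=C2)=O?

C13H9BrFNO2

Heavy atoms from the SMILES: 1 Br, 13 C, 1 F, 1 N, 2 O.
Implicit hydrogens by atom environment:
  6 × C (aromatic): 1 H each → 6
  5 × C (aromatic): no H
  2 × O: no H
  1 × Br: no H
  1 × C: 3 H
  1 × C: no H
  1 × F: no H
  1 × N (aromatic): no H
  Total hydrogens = 9.
Molecular formula: C13H9BrFNO2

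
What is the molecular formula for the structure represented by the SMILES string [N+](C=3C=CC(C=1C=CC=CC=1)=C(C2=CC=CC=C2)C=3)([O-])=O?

C18H13NO2

Heavy atoms from the SMILES: 18 C, 1 N, 2 O.
Implicit hydrogens by atom environment:
  13 × C (aromatic): 1 H each → 13
  5 × C (aromatic): no H
  1 × N (charge +1): no H
  1 × O: no H
  1 × O (charge -1): no H
  Total hydrogens = 13.
Molecular formula: C18H13NO2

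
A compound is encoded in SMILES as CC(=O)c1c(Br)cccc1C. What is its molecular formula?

Heavy atoms from the SMILES: 1 Br, 9 C, 1 O.
Implicit hydrogens by atom environment:
  3 × C (aromatic): 1 H each → 3
  3 × C (aromatic): no H
  2 × C: 3 H each → 6
  1 × Br: no H
  1 × C: no H
  1 × O: no H
  Total hydrogens = 9.
Molecular formula: C9H9BrO

C9H9BrO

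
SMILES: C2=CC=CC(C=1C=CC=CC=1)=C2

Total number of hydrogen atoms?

Hydrogens are implicit in SMILES; fill each atom to its normal valence:
  10 × C (aromatic): 1 H each → 10
  2 × C (aromatic): no H
  Total hydrogens = 10.

10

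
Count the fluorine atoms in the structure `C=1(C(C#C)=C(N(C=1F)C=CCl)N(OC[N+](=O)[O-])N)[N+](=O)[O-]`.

1

The symbol for fluorine appears 1 time in the SMILES.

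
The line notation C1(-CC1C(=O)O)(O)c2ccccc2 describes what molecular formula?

Heavy atoms from the SMILES: 10 C, 3 O.
Implicit hydrogens by atom environment:
  5 × C (aromatic): 1 H each → 5
  2 × C: no H
  2 × O: 1 H each → 2
  1 × C: 2 H
  1 × C: 1 H
  1 × C (aromatic): no H
  1 × O: no H
  Total hydrogens = 10.
Molecular formula: C10H10O3

C10H10O3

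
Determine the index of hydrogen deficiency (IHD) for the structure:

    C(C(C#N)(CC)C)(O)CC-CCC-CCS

Molecular formula from the SMILES: C13H25NOS.
DoU = (2C + 2 + N − H − X)/2 = (2·13 + 2 + 1 − 25 − 0)/2 = 4/2 = 2.
(Structurally: 0 ring(s) + 2 π bond(s) = 2.)

2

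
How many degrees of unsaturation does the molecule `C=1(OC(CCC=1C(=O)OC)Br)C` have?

Molecular formula from the SMILES: C8H11BrO3.
DoU = (2C + 2 + N − H − X)/2 = (2·8 + 2 + 0 − 11 − 1)/2 = 6/2 = 3.
(Structurally: 1 ring(s) + 2 π bond(s) = 3.)

3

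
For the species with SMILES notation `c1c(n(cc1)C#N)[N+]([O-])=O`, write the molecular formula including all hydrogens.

C5H3N3O2

Heavy atoms from the SMILES: 5 C, 3 N, 2 O.
Implicit hydrogens by atom environment:
  3 × C (aromatic): 1 H each → 3
  1 × C (aromatic): no H
  1 × C: no H
  1 × N (aromatic): no H
  1 × N (charge +1): no H
  1 × N: no H
  1 × O: no H
  1 × O (charge -1): no H
  Total hydrogens = 3.
Molecular formula: C5H3N3O2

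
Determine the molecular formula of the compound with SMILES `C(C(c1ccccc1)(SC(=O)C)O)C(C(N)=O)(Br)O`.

Heavy atoms from the SMILES: 1 Br, 12 C, 1 N, 4 O, 1 S.
Implicit hydrogens by atom environment:
  5 × C (aromatic): 1 H each → 5
  4 × C: no H
  2 × O: 1 H each → 2
  2 × O: no H
  1 × Br: no H
  1 × C: 3 H
  1 × C: 2 H
  1 × C (aromatic): no H
  1 × N: 2 H
  1 × S: no H
  Total hydrogens = 14.
Molecular formula: C12H14BrNO4S

C12H14BrNO4S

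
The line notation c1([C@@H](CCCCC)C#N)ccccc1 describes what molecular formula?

C13H17N

Heavy atoms from the SMILES: 13 C, 1 N.
Implicit hydrogens by atom environment:
  5 × C (aromatic): 1 H each → 5
  4 × C: 2 H each → 8
  1 × C: 3 H
  1 × C: 1 H
  1 × C: no H
  1 × C (aromatic): no H
  1 × N: no H
  Total hydrogens = 17.
Molecular formula: C13H17N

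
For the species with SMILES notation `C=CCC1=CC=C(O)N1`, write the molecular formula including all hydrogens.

Heavy atoms from the SMILES: 7 C, 1 N, 1 O.
Implicit hydrogens by atom environment:
  2 × C: 2 H each → 4
  2 × C (aromatic): 1 H each → 2
  2 × C (aromatic): no H
  1 × C: 1 H
  1 × N (aromatic): 1 H
  1 × O: 1 H
  Total hydrogens = 9.
Molecular formula: C7H9NO

C7H9NO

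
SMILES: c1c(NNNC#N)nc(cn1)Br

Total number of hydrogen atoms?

5

Hydrogens are implicit in SMILES; fill each atom to its normal valence:
  3 × N: 1 H each → 3
  2 × C (aromatic): 1 H each → 2
  2 × C (aromatic): no H
  2 × N (aromatic): no H
  1 × Br: no H
  1 × C: no H
  1 × N: no H
  Total hydrogens = 5.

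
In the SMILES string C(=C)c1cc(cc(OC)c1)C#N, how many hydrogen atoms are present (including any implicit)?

9

Hydrogens are implicit in SMILES; fill each atom to its normal valence:
  3 × C (aromatic): 1 H each → 3
  3 × C (aromatic): no H
  1 × C: 3 H
  1 × C: 2 H
  1 × C: 1 H
  1 × C: no H
  1 × N: no H
  1 × O: no H
  Total hydrogens = 9.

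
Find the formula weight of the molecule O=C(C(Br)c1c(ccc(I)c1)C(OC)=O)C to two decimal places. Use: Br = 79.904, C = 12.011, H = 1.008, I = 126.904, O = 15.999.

Molecular formula: C11H10BrIO3.
M = 1×79.904 + 11×12.011 + 10×1.008 + 1×126.904 + 3×15.999 = 397.01 g/mol.

397.01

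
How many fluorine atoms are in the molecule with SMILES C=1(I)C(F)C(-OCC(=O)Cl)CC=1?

1

The symbol for fluorine appears 1 time in the SMILES.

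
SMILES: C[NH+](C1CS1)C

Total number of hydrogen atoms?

Hydrogens are implicit in SMILES; fill each atom to its normal valence:
  2 × C: 3 H each → 6
  1 × C: 2 H
  1 × C: 1 H
  1 × N (charge +1): 1 H
  1 × S: no H
  Total hydrogens = 10.

10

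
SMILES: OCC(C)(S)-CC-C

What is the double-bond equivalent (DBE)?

0

Molecular formula from the SMILES: C6H14OS.
DoU = (2C + 2 + N − H − X)/2 = (2·6 + 2 + 0 − 14 − 0)/2 = 0/2 = 0.
(Structurally: 0 ring(s) + 0 π bond(s) = 0.)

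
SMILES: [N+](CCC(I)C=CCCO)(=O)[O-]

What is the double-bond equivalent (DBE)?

Molecular formula from the SMILES: C7H12INO3.
DoU = (2C + 2 + N − H − X)/2 = (2·7 + 2 + 1 − 12 − 1)/2 = 4/2 = 2.
(Structurally: 0 ring(s) + 2 π bond(s) = 2.)

2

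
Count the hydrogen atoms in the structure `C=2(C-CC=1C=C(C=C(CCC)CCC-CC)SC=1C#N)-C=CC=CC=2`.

29

Hydrogens are implicit in SMILES; fill each atom to its normal valence:
  8 × C: 2 H each → 16
  6 × C (aromatic): 1 H each → 6
  4 × C (aromatic): no H
  2 × C: 3 H each → 6
  2 × C: no H
  1 × C: 1 H
  1 × N: no H
  1 × S (aromatic): no H
  Total hydrogens = 29.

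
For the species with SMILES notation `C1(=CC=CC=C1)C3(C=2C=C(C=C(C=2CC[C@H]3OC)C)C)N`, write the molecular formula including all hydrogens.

Heavy atoms from the SMILES: 19 C, 1 N, 1 O.
Implicit hydrogens by atom environment:
  7 × C (aromatic): 1 H each → 7
  5 × C (aromatic): no H
  3 × C: 3 H each → 9
  2 × C: 2 H each → 4
  1 × C: 1 H
  1 × C: no H
  1 × N: 2 H
  1 × O: no H
  Total hydrogens = 23.
Molecular formula: C19H23NO

C19H23NO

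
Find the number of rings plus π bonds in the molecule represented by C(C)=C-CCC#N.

Molecular formula from the SMILES: C6H9N.
DoU = (2C + 2 + N − H − X)/2 = (2·6 + 2 + 1 − 9 − 0)/2 = 6/2 = 3.
(Structurally: 0 ring(s) + 3 π bond(s) = 3.)

3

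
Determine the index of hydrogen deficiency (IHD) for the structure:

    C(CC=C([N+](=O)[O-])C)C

Molecular formula from the SMILES: C6H11NO2.
DoU = (2C + 2 + N − H − X)/2 = (2·6 + 2 + 1 − 11 − 0)/2 = 4/2 = 2.
(Structurally: 0 ring(s) + 2 π bond(s) = 2.)

2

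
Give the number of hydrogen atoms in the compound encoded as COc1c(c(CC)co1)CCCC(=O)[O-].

Hydrogens are implicit in SMILES; fill each atom to its normal valence:
  4 × C: 2 H each → 8
  3 × C (aromatic): no H
  2 × C: 3 H each → 6
  2 × O: no H
  1 × C (aromatic): 1 H
  1 × C: no H
  1 × O (aromatic): no H
  1 × O (charge -1): no H
  Total hydrogens = 15.

15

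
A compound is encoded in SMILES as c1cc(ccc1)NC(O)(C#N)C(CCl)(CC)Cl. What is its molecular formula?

C12H14Cl2N2O

Heavy atoms from the SMILES: 12 C, 2 Cl, 2 N, 1 O.
Implicit hydrogens by atom environment:
  5 × C (aromatic): 1 H each → 5
  3 × C: no H
  2 × C: 2 H each → 4
  2 × Cl: no H
  1 × C: 3 H
  1 × C (aromatic): no H
  1 × N: 1 H
  1 × N: no H
  1 × O: 1 H
  Total hydrogens = 14.
Molecular formula: C12H14Cl2N2O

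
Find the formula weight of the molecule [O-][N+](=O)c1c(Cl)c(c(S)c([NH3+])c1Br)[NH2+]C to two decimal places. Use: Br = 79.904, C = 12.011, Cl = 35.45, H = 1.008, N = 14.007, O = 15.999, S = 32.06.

Molecular formula: [C7H9BrClN3O2S]2+.
M = 1×79.904 + 7×12.011 + 1×35.45 + 9×1.008 + 3×14.007 + 2×15.999 + 1×32.06 = 314.58 g/mol.

314.58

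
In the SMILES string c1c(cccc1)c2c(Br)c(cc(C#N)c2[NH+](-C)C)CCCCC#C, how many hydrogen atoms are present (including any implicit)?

22

Hydrogens are implicit in SMILES; fill each atom to its normal valence:
  6 × C (aromatic): 1 H each → 6
  6 × C (aromatic): no H
  4 × C: 2 H each → 8
  2 × C: 3 H each → 6
  2 × C: no H
  1 × Br: no H
  1 × C: 1 H
  1 × N (charge +1): 1 H
  1 × N: no H
  Total hydrogens = 22.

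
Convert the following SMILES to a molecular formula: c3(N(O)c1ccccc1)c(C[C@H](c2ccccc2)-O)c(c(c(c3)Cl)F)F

C20H16ClF2NO2

Heavy atoms from the SMILES: 20 C, 1 Cl, 2 F, 1 N, 2 O.
Implicit hydrogens by atom environment:
  11 × C (aromatic): 1 H each → 11
  7 × C (aromatic): no H
  2 × F: no H
  2 × O: 1 H each → 2
  1 × C: 2 H
  1 × C: 1 H
  1 × Cl: no H
  1 × N: no H
  Total hydrogens = 16.
Molecular formula: C20H16ClF2NO2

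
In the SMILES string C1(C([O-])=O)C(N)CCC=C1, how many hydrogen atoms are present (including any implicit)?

10

Hydrogens are implicit in SMILES; fill each atom to its normal valence:
  4 × C: 1 H each → 4
  2 × C: 2 H each → 4
  1 × C: no H
  1 × N: 2 H
  1 × O: no H
  1 × O (charge -1): no H
  Total hydrogens = 10.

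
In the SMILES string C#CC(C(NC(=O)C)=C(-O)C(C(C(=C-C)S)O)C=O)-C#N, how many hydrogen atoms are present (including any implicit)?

16

Hydrogens are implicit in SMILES; fill each atom to its normal valence:
  6 × C: 1 H each → 6
  6 × C: no H
  2 × C: 3 H each → 6
  2 × O: 1 H each → 2
  2 × O: no H
  1 × N: 1 H
  1 × N: no H
  1 × S: 1 H
  Total hydrogens = 16.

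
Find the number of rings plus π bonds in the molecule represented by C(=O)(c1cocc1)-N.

Molecular formula from the SMILES: C5H5NO2.
DoU = (2C + 2 + N − H − X)/2 = (2·5 + 2 + 1 − 5 − 0)/2 = 8/2 = 4.
(Structurally: 1 ring(s) + 3 π bond(s) = 4.)

4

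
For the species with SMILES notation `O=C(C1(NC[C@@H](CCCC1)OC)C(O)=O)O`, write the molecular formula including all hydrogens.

Heavy atoms from the SMILES: 10 C, 1 N, 5 O.
Implicit hydrogens by atom environment:
  5 × C: 2 H each → 10
  3 × C: no H
  3 × O: no H
  2 × O: 1 H each → 2
  1 × C: 3 H
  1 × C: 1 H
  1 × N: 1 H
  Total hydrogens = 17.
Molecular formula: C10H17NO5

C10H17NO5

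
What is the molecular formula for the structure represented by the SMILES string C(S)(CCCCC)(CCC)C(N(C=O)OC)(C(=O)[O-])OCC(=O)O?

C15H26NO7S-

Heavy atoms from the SMILES: 15 C, 1 N, 7 O, 1 S.
Implicit hydrogens by atom environment:
  7 × C: 2 H each → 14
  5 × O: no H
  4 × C: no H
  3 × C: 3 H each → 9
  1 × C: 1 H
  1 × N: no H
  1 × O: 1 H
  1 × O (charge -1): no H
  1 × S: 1 H
  Total hydrogens = 26.
Net charge -1.
Molecular formula: C15H26NO7S-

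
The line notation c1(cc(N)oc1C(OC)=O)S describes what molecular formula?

C6H7NO3S

Heavy atoms from the SMILES: 6 C, 1 N, 3 O, 1 S.
Implicit hydrogens by atom environment:
  3 × C (aromatic): no H
  2 × O: no H
  1 × C: 3 H
  1 × C (aromatic): 1 H
  1 × C: no H
  1 × N: 2 H
  1 × O (aromatic): no H
  1 × S: 1 H
  Total hydrogens = 7.
Molecular formula: C6H7NO3S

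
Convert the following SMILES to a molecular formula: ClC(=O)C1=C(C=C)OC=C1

C7H5ClO2

Heavy atoms from the SMILES: 7 C, 1 Cl, 2 O.
Implicit hydrogens by atom environment:
  2 × C (aromatic): 1 H each → 2
  2 × C (aromatic): no H
  1 × C: 2 H
  1 × C: 1 H
  1 × C: no H
  1 × Cl: no H
  1 × O (aromatic): no H
  1 × O: no H
  Total hydrogens = 5.
Molecular formula: C7H5ClO2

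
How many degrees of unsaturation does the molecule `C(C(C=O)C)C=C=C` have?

3

Molecular formula from the SMILES: C7H10O.
DoU = (2C + 2 + N − H − X)/2 = (2·7 + 2 + 0 − 10 − 0)/2 = 6/2 = 3.
(Structurally: 0 ring(s) + 3 π bond(s) = 3.)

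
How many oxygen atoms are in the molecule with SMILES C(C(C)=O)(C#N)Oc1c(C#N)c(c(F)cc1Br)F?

2

The symbol for oxygen appears 2 times in the SMILES.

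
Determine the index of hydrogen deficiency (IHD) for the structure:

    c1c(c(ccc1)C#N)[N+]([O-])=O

Molecular formula from the SMILES: C7H4N2O2.
DoU = (2C + 2 + N − H − X)/2 = (2·7 + 2 + 2 − 4 − 0)/2 = 14/2 = 7.
(Structurally: 1 ring(s) + 6 π bond(s) = 7.)

7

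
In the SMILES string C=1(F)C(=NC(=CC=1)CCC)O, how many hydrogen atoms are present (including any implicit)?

10

Hydrogens are implicit in SMILES; fill each atom to its normal valence:
  3 × C (aromatic): no H
  2 × C: 2 H each → 4
  2 × C (aromatic): 1 H each → 2
  1 × C: 3 H
  1 × F: no H
  1 × N (aromatic): no H
  1 × O: 1 H
  Total hydrogens = 10.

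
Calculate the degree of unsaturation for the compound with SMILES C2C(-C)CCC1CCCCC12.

2

Molecular formula from the SMILES: C11H20.
DoU = (2C + 2 + N − H − X)/2 = (2·11 + 2 + 0 − 20 − 0)/2 = 4/2 = 2.
(Structurally: 2 ring(s) + 0 π bond(s) = 2.)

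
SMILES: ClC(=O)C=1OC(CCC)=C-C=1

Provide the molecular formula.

Heavy atoms from the SMILES: 8 C, 1 Cl, 2 O.
Implicit hydrogens by atom environment:
  2 × C: 2 H each → 4
  2 × C (aromatic): 1 H each → 2
  2 × C (aromatic): no H
  1 × C: 3 H
  1 × C: no H
  1 × Cl: no H
  1 × O (aromatic): no H
  1 × O: no H
  Total hydrogens = 9.
Molecular formula: C8H9ClO2

C8H9ClO2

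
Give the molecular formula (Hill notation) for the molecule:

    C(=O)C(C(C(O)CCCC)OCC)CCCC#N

C14H25NO3

Heavy atoms from the SMILES: 14 C, 1 N, 3 O.
Implicit hydrogens by atom environment:
  7 × C: 2 H each → 14
  4 × C: 1 H each → 4
  2 × C: 3 H each → 6
  2 × O: no H
  1 × C: no H
  1 × N: no H
  1 × O: 1 H
  Total hydrogens = 25.
Molecular formula: C14H25NO3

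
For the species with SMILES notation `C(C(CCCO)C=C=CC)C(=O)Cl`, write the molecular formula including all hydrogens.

C10H15ClO2

Heavy atoms from the SMILES: 10 C, 1 Cl, 2 O.
Implicit hydrogens by atom environment:
  4 × C: 2 H each → 8
  3 × C: 1 H each → 3
  2 × C: no H
  1 × C: 3 H
  1 × Cl: no H
  1 × O: 1 H
  1 × O: no H
  Total hydrogens = 15.
Molecular formula: C10H15ClO2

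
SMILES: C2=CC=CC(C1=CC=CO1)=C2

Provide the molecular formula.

C10H8O

Heavy atoms from the SMILES: 10 C, 1 O.
Implicit hydrogens by atom environment:
  8 × C (aromatic): 1 H each → 8
  2 × C (aromatic): no H
  1 × O (aromatic): no H
  Total hydrogens = 8.
Molecular formula: C10H8O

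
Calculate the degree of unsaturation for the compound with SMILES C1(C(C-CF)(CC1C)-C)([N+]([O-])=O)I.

Molecular formula from the SMILES: C8H13FINO2.
DoU = (2C + 2 + N − H − X)/2 = (2·8 + 2 + 1 − 13 − 2)/2 = 4/2 = 2.
(Structurally: 1 ring(s) + 1 π bond(s) = 2.)

2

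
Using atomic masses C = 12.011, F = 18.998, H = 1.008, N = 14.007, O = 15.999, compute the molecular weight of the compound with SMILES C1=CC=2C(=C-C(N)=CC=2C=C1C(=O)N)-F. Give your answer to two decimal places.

Molecular formula: C11H9FN2O.
M = 11×12.011 + 1×18.998 + 9×1.008 + 2×14.007 + 1×15.999 = 204.20 g/mol.

204.20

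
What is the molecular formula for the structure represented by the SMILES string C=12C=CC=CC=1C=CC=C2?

C10H8

Heavy atoms from the SMILES: 10 C.
Implicit hydrogens by atom environment:
  8 × C (aromatic): 1 H each → 8
  2 × C (aromatic): no H
  Total hydrogens = 8.
Molecular formula: C10H8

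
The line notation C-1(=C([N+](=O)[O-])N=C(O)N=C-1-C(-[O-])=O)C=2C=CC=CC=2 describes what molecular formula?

Heavy atoms from the SMILES: 11 C, 3 N, 5 O.
Implicit hydrogens by atom environment:
  5 × C (aromatic): 1 H each → 5
  5 × C (aromatic): no H
  2 × N (aromatic): no H
  2 × O: no H
  2 × O (charge -1): no H
  1 × C: no H
  1 × N (charge +1): no H
  1 × O: 1 H
  Total hydrogens = 6.
Net charge -1.
Molecular formula: C11H6N3O5-

C11H6N3O5-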